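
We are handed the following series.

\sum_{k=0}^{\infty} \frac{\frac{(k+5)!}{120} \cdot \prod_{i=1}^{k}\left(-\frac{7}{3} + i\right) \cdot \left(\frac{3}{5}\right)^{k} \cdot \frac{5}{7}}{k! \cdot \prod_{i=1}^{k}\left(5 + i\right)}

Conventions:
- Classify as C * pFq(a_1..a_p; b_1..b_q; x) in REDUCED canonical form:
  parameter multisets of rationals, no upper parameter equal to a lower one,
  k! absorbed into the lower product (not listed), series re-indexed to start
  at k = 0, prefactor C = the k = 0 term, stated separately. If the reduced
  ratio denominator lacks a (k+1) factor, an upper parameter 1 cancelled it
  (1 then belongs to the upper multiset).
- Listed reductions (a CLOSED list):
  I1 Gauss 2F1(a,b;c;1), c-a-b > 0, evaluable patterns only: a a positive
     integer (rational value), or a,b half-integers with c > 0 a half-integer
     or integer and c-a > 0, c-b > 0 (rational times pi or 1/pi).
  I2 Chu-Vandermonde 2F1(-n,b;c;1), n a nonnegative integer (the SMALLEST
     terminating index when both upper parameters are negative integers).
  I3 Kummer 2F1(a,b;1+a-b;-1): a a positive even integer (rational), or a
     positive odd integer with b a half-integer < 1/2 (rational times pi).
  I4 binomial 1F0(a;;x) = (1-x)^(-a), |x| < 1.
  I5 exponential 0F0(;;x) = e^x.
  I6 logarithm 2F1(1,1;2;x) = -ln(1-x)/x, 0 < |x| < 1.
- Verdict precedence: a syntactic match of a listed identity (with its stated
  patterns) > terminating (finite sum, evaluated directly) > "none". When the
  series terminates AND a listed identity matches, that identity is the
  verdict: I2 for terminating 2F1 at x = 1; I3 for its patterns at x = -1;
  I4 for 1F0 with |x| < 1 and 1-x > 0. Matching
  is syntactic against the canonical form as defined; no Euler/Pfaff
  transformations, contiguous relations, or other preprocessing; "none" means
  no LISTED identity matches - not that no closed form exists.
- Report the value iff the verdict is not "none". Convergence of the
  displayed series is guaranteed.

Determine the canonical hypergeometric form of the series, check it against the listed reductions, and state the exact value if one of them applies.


The series (x = \frac{3}{5}) is 1F0: upper {-\frac{4}{3}}, lower {-}, prefactor \frac{5}{7}. Verdict: binomial (I4) fires (the 1F0 binomial series: exponent 4/3, x = \frac{3}{5}). Hence: \frac{5}{7} \cdot \left(\frac{2}{5}\right)^{\frac{4}{3}}.

Key observation: t_0 = \frac{5}{7} here, and the factorial ratio (C = 5/7, x = 3/5) (k+a-1)!/(a-1)! is a rising factorial (a)_k.
Step ratio: r(k) = \frac{3}{5} * (k-\frac{4}{3}) / [(k+1)] - rational; roots negated = parameters, x = \frac{3}{5}, C = \frac{5}{7}.


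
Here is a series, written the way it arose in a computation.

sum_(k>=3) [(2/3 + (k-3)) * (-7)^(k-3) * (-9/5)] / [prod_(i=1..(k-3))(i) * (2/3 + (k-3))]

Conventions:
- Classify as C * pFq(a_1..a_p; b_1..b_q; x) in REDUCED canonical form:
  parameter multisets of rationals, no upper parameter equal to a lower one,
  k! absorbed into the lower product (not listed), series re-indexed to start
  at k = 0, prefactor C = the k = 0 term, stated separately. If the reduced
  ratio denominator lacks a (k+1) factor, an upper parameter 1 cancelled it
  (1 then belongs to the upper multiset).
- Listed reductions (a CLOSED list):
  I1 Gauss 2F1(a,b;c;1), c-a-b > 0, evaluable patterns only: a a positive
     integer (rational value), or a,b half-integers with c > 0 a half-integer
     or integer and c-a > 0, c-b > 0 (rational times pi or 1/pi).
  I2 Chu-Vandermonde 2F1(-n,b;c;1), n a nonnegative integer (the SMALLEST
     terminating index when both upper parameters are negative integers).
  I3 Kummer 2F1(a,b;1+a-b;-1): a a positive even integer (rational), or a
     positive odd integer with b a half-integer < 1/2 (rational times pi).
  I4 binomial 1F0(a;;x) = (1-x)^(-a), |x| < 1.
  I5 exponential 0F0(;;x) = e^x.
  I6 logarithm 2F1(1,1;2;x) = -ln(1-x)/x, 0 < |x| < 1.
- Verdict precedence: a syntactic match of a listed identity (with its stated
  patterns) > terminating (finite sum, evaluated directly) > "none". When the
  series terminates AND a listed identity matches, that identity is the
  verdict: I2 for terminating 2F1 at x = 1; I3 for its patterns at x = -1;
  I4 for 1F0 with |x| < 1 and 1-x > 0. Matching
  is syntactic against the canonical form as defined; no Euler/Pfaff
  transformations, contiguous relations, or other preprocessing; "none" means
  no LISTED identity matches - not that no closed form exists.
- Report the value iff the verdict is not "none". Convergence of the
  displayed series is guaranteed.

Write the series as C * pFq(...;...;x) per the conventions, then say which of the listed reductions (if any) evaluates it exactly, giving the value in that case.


The tell: x = (-7) and the product of the first k integers (C = -9/5) is k!.
Step ratio: r(k) = (-7) * 1 / [(k+1)] - rational in k. x = (-7); t_0 = -9/5; negate the roots.

Reduced: x = -7, 0F0, upper = {-}, lower = {-}, C = -9/5. Verdict at x = -7: the I5 exponential reduction matches (the 0F0 exponential series at x = -7). Hence: (-9/5) * e^(-7).


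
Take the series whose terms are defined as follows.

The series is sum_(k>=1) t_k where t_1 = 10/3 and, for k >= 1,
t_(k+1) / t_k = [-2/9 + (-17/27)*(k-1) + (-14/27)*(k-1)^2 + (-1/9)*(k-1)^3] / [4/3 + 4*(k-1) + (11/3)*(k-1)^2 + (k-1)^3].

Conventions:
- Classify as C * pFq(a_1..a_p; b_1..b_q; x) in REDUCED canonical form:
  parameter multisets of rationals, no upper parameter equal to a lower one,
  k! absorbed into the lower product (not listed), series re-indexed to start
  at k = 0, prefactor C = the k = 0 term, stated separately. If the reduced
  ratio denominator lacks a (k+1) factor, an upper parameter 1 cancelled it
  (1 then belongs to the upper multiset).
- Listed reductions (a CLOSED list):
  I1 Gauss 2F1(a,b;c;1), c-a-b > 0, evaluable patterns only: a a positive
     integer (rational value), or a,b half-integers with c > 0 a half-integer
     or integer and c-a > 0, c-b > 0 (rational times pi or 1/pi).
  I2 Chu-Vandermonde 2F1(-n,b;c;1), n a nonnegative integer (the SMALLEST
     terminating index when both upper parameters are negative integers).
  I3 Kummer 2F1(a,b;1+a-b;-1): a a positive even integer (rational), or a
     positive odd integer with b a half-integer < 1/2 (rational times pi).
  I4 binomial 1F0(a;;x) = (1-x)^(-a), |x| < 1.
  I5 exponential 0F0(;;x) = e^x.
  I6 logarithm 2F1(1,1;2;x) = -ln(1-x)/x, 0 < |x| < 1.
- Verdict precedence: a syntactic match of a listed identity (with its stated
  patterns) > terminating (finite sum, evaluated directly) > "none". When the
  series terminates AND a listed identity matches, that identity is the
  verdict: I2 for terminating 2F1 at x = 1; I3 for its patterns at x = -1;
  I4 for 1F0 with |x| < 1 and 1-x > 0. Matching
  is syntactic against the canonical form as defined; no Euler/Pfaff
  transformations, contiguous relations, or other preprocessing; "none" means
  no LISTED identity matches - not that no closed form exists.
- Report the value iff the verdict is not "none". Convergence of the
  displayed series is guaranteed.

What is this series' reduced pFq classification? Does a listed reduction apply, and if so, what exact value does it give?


First insight: t_0 being 10/3, cancel k + 2/3 from the displayed ratio first; then C = 10/3.
Consecutive-term ratio: r(k) = (-1/9) * (k+1) (k+3) / [(k+2) (k+1)] ; factor over Q: parameters, x = (-1/9), and C = 10/3.

Prefactor 10/3, argument -1/9: 2F1 with upper {1, 3} over lower {2}. Verdict: none. No listed pattern accepts 2F1(1, 3; 2; -1/9).


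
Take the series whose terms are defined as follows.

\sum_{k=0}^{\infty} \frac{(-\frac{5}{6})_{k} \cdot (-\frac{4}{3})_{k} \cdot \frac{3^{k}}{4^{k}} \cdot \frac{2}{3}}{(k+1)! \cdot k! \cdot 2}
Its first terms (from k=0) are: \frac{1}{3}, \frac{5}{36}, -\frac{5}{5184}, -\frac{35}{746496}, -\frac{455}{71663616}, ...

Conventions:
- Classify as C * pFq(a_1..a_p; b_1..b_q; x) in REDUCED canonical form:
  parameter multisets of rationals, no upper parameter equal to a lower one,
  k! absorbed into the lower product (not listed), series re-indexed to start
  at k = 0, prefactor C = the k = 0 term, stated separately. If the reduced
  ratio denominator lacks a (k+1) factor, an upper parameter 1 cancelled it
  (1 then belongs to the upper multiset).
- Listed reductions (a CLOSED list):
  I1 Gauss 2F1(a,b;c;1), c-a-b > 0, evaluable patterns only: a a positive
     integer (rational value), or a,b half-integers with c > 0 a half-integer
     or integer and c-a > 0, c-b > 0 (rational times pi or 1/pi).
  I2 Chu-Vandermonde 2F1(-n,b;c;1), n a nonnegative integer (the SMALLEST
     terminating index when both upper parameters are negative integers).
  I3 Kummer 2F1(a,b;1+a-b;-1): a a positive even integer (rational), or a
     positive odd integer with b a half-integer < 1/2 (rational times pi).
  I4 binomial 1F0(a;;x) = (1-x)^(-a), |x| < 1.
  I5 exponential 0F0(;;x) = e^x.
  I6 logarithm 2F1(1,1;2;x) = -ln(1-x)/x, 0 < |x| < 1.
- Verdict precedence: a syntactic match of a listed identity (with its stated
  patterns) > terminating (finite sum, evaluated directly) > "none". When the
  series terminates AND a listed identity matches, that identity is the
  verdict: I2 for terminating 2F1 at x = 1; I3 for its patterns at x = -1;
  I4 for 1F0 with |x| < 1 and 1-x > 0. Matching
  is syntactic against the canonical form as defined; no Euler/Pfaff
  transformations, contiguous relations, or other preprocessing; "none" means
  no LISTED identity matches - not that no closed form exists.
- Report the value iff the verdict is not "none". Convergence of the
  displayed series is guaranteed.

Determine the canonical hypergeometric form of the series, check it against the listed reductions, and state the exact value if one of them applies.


Classification (C = \frac{1}{3}): 2F1 with upper {-\frac{4}{3}, -\frac{5}{6}}, lower {2}, argument x = \frac{3}{4}. Verdict: none (x = \frac{3}{4}): each listed identity misses the multisets {-\frac{4}{3}, -\frac{5}{6}} ; {2}.

Key step: x = \frac{3}{4} and the constant factors (prefactor 1/3) combine into one prefactor.
Consecutive-term ratio: r(k) = \frac{3}{4} * (k-\frac{4}{3}) (k-\frac{5}{6}) / [(k+2) (k+1)] ; factor over Q: parameters, x = \frac{3}{4}, and C = \frac{1}{3}.


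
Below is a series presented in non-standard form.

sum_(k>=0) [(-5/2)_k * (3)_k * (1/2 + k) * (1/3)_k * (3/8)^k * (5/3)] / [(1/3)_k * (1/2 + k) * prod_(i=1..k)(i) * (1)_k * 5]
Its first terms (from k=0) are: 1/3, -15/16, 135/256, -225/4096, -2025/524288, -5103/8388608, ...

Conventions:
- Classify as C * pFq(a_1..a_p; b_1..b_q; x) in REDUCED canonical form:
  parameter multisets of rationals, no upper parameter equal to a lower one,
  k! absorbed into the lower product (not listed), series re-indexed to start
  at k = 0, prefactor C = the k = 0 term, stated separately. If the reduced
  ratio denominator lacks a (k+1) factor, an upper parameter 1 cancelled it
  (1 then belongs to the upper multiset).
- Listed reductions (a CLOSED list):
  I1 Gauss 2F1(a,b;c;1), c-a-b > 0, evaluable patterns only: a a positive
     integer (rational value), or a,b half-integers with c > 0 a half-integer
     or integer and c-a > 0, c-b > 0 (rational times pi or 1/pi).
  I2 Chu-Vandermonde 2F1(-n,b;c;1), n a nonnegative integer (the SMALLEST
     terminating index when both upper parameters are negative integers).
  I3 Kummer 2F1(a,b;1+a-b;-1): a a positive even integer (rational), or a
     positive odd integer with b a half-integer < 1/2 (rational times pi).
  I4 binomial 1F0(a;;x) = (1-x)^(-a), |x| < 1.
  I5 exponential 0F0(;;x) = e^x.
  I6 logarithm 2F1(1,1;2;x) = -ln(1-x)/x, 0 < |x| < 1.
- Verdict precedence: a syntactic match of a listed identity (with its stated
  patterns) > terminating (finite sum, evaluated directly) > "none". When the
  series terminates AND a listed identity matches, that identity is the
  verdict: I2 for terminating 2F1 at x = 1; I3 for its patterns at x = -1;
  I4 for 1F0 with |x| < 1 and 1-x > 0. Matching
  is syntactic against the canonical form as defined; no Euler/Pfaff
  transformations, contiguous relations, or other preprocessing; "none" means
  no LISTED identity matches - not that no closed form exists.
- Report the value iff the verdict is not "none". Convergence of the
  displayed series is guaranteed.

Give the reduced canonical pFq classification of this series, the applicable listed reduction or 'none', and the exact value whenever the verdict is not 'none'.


This is 1/3 * 2F1(-5/2, 3; 1; 3/8) in reduced canonical form. Verdict: none - this 2F1 at x = 3/8 matches no listed pattern, and upper {-5/2, 3} holds no stopper.

First insight: x = (3/8) and striking the common factor k + 1/2 reduces the term (C = 1/3, x = 3/8).
Consecutive-term ratio: r(k) = (3/8) * (k-5/2) (k+3) / [(k+1) (k+1)] - rational in k. x = (3/8); t_0 = 1/3; negate the roots.


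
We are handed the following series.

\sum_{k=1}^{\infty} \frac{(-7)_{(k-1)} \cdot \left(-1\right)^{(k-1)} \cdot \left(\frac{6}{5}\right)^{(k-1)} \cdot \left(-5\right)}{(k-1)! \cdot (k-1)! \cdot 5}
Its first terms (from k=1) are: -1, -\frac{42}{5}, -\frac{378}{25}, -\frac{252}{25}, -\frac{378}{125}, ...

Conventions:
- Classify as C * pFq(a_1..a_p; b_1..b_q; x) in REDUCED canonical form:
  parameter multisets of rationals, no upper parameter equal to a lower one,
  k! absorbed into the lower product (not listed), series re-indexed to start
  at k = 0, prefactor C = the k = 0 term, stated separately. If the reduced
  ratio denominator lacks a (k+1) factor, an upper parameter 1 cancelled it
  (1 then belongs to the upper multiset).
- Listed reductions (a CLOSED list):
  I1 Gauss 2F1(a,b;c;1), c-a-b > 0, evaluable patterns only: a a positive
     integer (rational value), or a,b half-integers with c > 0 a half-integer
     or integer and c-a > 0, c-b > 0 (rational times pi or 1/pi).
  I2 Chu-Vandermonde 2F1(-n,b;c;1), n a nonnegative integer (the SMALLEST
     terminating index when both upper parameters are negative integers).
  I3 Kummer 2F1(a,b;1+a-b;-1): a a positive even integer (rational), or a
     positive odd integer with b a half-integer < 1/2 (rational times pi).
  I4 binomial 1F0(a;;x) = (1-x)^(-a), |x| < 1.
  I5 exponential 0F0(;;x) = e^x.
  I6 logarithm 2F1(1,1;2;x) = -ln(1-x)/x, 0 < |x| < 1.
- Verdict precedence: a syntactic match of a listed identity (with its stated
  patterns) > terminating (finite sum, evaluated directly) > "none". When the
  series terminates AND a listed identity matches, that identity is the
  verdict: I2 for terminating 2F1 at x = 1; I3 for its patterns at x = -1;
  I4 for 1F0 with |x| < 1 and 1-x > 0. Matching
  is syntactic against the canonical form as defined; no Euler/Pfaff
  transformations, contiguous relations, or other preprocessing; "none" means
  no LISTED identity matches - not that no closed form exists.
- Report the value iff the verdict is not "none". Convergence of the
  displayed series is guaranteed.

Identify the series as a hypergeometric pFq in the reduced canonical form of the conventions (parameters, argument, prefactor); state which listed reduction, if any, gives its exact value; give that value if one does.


Classification (C = -1): 1F1 with upper {-7}, lower {1}, argument x = -\frac{6}{5}. Verdict: terminating - no listed pattern fits, but -7 in the upper list cuts the series at k = 7; direct evaluation. Hence: -\frac{104150149}{2734375}.

Structural cue: from the first term -1: the (-1)^k factor (C = -1) folds into the argument's sign.
Adjacent-term ratio: r(k) = -\frac{6}{5} * (k-7) / [(k+1) (k+1)] ; factor over Q: parameters, x = -\frac{6}{5}, and C = -1.


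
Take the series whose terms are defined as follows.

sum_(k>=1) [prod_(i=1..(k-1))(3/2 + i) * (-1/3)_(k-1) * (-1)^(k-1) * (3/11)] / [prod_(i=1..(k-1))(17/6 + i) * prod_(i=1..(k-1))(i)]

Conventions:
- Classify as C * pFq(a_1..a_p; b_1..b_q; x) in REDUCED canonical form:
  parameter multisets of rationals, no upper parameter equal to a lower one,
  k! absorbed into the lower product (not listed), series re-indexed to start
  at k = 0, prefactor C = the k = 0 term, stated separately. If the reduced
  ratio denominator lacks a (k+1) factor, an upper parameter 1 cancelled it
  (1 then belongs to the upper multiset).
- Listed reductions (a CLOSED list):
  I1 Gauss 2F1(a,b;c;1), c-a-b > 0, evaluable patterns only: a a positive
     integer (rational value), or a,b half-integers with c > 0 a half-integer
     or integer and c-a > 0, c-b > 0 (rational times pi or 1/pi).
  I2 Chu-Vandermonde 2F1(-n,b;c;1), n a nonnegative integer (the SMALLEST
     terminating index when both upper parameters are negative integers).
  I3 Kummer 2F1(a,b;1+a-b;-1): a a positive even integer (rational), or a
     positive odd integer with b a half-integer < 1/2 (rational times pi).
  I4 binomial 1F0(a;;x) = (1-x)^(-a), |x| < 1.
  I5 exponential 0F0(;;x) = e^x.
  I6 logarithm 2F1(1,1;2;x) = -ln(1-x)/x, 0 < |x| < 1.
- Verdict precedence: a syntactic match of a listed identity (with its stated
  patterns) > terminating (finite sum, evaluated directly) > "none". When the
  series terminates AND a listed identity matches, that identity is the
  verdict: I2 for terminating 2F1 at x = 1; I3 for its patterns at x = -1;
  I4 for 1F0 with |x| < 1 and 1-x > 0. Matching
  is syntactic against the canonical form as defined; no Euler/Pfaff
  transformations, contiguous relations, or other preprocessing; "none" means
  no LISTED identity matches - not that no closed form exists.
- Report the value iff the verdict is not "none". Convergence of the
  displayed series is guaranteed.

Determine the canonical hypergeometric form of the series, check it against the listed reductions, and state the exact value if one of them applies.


Reduced: x = -1, 2F1, upper = {-1/3, 5/2}, lower = {23/6}, C = 3/11. Verdict: no listed reduction: x = -1 and upper {-1/3, 5/2} fail every I1-I6 pattern.

The tell: x = (-1) and the product of the first k integers (C = 3/11, x = -1) is k!.
Adjacent-term ratio: r(k) = (-1) * (k-1/3) (k+5/2) / [(k+23/6) (k+1)] - rational; roots negated = parameters, x = (-1), C = 3/11.


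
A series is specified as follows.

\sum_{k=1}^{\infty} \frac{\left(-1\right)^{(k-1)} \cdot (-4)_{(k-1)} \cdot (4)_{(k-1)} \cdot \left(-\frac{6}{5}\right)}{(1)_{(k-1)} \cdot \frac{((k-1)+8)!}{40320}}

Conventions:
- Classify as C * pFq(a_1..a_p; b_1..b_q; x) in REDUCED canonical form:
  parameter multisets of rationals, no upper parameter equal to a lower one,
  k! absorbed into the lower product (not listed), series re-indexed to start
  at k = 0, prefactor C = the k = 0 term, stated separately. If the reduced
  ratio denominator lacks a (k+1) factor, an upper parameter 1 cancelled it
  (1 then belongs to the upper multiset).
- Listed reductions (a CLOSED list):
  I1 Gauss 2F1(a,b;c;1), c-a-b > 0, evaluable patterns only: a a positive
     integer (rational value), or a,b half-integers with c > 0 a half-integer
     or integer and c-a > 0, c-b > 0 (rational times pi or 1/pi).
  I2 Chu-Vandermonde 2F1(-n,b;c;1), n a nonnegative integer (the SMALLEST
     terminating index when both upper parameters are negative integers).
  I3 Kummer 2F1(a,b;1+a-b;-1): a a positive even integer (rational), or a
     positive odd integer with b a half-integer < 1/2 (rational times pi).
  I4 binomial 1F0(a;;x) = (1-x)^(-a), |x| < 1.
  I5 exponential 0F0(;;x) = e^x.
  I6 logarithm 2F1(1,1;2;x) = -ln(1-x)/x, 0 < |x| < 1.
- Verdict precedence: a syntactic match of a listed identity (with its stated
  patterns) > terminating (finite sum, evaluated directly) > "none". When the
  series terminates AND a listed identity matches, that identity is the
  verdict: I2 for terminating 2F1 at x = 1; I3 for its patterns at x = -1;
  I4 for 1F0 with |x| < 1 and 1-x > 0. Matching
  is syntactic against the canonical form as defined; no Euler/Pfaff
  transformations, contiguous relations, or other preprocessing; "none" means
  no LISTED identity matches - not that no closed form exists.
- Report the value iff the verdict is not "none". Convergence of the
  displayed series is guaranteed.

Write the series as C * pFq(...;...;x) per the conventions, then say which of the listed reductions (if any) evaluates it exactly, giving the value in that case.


Key observation: x = -1 and (1)_k (prefactor -6/5) is k! itself.
Term ratio: r(k) = -1 * (k-4) (k+4) / [(k+9) (k+1)] - poly over poly, x = -1 from leading terms; C = -\frac{6}{5} at k = 0.

Prefactor -\frac{6}{5}, argument -1: 2F1 with upper {-4, 4} over lower {9}. Verdict: this is Kummer (I3) (x = -1; c = 9 equals 1+a-b for upper {-4, 4}: listed pattern). Value: -\frac{28}{5}.


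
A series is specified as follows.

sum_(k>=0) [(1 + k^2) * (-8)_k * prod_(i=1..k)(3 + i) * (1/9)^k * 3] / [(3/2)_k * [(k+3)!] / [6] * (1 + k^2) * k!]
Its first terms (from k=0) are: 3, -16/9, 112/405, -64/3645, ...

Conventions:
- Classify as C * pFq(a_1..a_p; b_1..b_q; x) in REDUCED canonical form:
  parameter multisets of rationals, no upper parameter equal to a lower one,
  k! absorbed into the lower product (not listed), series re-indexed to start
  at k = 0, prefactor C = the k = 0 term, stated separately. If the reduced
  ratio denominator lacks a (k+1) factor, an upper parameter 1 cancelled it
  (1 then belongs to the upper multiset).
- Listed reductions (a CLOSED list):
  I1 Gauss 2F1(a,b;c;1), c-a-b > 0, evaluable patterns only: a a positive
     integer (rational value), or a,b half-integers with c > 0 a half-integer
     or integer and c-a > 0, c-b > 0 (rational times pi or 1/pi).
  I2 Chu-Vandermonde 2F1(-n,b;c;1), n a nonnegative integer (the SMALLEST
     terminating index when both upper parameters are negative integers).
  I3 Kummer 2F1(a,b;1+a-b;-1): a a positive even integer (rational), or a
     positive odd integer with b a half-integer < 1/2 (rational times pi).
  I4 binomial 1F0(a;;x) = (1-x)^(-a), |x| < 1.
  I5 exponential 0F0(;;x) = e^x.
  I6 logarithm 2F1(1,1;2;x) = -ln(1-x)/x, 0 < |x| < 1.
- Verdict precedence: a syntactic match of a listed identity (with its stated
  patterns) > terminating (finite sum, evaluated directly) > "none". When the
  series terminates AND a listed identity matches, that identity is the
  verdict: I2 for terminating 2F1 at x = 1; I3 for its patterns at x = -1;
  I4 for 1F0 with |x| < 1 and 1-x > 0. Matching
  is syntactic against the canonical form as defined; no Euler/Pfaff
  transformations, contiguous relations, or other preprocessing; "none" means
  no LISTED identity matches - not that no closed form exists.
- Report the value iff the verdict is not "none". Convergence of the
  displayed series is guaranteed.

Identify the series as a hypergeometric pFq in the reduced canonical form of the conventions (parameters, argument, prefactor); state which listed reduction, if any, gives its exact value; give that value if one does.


Classification (C = 3): 1F1 with upper {-8}, lower {3/2}, argument x = 1/9. Verdict: terminating. (-8)_k vanishes past k = 8, leaving a 9-term sum, computed directly. Its exact value is 732654061020769/494455084598475.

Key step: t_0 being 3, the denominator's factorial ratio (prefactor 3) is a lower Pochhammer.
Term ratio: r(k) = (1/9) * (k-8) / [(k+3/2) (k+1)] - rational in k. x = (1/9); t_0 = 3; negate the roots.


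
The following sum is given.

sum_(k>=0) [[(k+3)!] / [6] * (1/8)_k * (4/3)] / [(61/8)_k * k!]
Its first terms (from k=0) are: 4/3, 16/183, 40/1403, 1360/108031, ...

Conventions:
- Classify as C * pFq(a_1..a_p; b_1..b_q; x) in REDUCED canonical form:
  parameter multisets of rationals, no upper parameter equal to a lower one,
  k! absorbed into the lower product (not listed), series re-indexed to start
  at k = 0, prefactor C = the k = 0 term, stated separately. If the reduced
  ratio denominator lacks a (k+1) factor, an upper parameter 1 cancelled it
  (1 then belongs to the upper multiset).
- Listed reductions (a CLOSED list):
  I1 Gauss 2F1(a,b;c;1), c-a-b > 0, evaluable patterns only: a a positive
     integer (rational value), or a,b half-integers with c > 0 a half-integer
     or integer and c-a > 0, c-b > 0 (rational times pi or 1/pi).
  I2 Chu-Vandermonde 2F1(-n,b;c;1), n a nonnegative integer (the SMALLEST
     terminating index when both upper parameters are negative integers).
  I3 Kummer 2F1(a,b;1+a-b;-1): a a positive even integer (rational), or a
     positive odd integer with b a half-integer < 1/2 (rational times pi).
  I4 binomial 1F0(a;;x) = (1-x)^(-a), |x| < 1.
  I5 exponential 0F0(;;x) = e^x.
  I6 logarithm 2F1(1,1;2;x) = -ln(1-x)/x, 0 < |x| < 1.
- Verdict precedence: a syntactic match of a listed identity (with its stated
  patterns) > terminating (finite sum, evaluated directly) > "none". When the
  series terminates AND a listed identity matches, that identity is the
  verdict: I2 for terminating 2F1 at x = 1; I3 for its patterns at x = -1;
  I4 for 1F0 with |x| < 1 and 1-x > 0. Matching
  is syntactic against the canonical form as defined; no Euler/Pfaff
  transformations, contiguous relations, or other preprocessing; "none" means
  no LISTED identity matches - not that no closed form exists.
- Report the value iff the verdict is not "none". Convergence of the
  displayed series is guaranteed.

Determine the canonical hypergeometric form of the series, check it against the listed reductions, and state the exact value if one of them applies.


Classification (C = 4/3): 2F1 with upper {1/8, 4}, lower {61/8}, argument x = 1. Verdict (x = 1): Gauss (I1, integer-parameter pattern) applies (x = 1: the Gamma ratio telescopes since c-a-b = 7/2 > 0 and a = 4 in Z>0). Exact value: 284345/192192.

The tell: from the first term 4/3: the factorial ratio (prefactor 4/3) (k+a-1)!/(a-1)! is a rising factorial (a)_k.
Adjacent-term ratio: r(k) = 1 * (k+1/8) (k+4) / [(k+61/8) (k+1)] - rational in k. x = 1; t_0 = 4/3; negate the roots.


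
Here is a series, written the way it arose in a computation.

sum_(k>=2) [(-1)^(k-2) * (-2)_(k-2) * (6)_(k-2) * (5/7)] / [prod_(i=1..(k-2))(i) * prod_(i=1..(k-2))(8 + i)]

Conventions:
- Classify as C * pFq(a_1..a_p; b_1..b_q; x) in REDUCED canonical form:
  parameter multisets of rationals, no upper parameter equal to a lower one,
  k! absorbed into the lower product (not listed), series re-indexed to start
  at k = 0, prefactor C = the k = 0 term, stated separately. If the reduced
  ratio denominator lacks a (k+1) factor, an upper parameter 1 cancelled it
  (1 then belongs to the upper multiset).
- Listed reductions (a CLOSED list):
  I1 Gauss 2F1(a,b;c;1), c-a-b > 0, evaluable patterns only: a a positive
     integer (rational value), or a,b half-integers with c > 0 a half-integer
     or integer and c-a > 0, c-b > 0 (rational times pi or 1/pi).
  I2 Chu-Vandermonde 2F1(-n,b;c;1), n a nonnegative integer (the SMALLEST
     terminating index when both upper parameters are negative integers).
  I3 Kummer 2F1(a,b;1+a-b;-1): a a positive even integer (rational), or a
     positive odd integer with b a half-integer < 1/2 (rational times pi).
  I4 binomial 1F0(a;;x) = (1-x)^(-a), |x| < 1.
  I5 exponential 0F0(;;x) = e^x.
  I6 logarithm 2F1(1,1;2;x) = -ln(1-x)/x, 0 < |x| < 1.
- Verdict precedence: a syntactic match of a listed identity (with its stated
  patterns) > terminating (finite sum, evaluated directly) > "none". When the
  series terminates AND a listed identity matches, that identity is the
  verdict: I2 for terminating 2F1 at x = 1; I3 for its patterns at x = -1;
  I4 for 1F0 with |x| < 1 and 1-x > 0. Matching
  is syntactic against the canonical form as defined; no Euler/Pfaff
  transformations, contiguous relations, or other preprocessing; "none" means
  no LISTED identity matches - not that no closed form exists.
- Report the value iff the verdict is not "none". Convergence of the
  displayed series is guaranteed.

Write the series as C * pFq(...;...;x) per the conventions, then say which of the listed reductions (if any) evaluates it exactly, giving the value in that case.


Canonical form: C = 5/7 times 2F1 with upper {-2, 6}, lower {9}, x = -1. Verdict at x = -1: Kummer's theorem (I3) matches (x = -1; c = 9 equals 1+a-b for upper {-2, 6}: listed pattern). Sum: 2.

Key observation: x = (-1) and the product of the first k integers (C = 5/7) is k!.
Consecutive-term ratio: r(k) = (-1) * (k-2) (k+6) / [(k+9) (k+1)] - rational in k. x = (-1); t_0 = 5/7; negate the roots.


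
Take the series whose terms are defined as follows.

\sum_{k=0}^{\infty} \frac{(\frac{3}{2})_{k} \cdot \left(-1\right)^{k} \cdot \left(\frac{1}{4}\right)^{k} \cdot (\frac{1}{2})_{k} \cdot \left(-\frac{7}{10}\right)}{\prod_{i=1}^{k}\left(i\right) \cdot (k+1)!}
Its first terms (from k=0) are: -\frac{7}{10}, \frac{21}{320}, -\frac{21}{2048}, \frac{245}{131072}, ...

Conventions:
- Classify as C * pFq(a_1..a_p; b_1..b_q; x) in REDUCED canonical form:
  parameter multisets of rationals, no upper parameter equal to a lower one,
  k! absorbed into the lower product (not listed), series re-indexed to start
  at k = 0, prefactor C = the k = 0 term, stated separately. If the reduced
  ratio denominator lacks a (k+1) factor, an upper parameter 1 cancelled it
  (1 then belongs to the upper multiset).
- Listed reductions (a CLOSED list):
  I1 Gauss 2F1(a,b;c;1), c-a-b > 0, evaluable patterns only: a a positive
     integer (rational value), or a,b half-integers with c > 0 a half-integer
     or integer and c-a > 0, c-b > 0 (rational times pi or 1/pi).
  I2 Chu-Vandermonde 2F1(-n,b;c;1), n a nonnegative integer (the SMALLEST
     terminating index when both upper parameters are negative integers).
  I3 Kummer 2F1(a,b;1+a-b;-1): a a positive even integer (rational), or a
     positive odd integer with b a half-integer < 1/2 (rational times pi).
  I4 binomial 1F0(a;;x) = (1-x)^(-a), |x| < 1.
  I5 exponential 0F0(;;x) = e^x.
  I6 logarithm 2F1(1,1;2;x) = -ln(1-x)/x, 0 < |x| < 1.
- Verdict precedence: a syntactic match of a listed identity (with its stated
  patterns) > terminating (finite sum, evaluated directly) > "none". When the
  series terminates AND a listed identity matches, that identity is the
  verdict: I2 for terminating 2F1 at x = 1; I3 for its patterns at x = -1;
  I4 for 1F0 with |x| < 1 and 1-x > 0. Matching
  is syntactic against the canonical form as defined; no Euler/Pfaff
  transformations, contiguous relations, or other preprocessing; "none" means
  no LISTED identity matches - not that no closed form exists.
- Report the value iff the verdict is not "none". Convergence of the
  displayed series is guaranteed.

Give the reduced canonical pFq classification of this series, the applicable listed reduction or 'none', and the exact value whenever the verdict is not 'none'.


At argument -\frac{1}{4}: a 2F1 with upper {\frac{1}{2}, \frac{3}{2}}, lower {2}, scaled by C = -\frac{7}{10}. Verdict: none. A 2F1 with upper {\frac{1}{2}, \frac{3}{2}} fits none of I1-I6 at x = -\frac{1}{4}; the sum runs forever.

Key step: from the first term -\frac{7}{10}: the (-1)^k factor (C = -7/10) folds into the argument's sign.
Consecutive-term ratio: r(k) = -\frac{1}{4} * (k+\frac{1}{2}) (k+\frac{3}{2}) / [(k+2) (k+1)] - rational in k, leading ratio -\frac{1}{4}; with t_0 = -\frac{7}{10}, classification follows.


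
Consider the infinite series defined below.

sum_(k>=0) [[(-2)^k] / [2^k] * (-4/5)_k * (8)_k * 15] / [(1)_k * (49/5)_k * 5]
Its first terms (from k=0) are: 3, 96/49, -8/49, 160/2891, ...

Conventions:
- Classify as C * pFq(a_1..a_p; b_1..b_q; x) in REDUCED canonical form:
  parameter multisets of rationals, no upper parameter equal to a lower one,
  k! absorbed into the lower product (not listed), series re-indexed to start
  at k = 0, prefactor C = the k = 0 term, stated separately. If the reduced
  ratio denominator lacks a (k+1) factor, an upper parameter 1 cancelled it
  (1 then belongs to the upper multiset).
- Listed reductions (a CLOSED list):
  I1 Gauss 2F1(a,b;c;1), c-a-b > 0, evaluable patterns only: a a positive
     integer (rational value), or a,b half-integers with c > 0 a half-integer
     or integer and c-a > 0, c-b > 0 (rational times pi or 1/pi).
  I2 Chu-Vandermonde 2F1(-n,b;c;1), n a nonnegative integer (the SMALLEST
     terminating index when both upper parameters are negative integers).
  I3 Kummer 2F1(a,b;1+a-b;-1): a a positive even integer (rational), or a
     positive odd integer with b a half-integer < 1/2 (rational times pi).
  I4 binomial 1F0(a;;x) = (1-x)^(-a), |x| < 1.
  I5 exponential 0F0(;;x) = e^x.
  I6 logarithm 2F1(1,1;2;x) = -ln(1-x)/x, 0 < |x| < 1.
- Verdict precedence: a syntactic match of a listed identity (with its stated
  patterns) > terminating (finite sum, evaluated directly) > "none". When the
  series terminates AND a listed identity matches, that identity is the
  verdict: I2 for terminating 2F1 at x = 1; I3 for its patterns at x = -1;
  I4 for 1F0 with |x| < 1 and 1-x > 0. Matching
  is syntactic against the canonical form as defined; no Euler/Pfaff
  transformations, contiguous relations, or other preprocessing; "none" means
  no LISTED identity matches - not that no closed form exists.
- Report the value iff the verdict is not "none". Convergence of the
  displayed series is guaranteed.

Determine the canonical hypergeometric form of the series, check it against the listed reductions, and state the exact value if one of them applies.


Prefactor 3, argument -1: 2F1 with upper {-4/5, 8} over lower {49/5}. Verdict: the Kummer evaluation I3 matches (x = -1; c = 49/5 equals 1+a-b for upper {-4/5, 8}: listed pattern). Hence: 211497/43750.

Structural cue: with t_0 = 3, (1)_k (C = 3, x = -1) is k! itself.
Term ratio: r(k) = (-1) * (k-4/5) (k+8) / [(k+49/5) (k+1)] - rational in k. x = (-1); t_0 = 3; negate the roots.


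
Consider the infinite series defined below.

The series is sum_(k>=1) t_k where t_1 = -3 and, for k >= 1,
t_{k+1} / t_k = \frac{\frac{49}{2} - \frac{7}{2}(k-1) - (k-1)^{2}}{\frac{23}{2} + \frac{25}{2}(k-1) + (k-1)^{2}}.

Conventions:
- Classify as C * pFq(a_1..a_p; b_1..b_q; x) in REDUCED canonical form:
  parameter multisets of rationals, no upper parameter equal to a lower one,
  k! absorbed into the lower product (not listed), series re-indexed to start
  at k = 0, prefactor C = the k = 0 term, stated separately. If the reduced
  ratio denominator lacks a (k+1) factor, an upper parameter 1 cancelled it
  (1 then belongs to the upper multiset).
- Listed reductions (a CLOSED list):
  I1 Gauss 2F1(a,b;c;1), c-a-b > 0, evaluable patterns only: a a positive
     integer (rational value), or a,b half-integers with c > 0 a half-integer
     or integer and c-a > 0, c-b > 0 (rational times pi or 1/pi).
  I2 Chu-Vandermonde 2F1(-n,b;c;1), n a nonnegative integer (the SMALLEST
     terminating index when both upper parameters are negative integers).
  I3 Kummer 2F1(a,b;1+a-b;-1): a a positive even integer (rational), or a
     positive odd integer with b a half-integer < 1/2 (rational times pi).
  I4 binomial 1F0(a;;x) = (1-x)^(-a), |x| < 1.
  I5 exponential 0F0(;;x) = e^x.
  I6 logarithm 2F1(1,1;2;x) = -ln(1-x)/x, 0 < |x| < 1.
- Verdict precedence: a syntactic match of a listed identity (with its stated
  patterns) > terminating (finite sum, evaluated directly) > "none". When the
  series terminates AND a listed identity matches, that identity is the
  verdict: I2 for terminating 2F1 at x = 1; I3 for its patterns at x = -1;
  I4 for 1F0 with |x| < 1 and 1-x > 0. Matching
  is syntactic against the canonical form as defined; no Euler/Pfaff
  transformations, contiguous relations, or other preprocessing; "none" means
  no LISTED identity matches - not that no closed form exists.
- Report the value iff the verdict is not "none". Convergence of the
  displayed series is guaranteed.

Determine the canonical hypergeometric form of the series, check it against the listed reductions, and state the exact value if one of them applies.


The series (x = -1) is 2F1: upper {-\frac{7}{2}, 7}, lower {\frac{23}{2}}, prefactor -3. Verdict: the Kummer evaluation I3 fires (x = -1; c = \frac{23}{2} equals 1+a-b for upper {-\frac{7}{2}, 7}: listed pattern). Exact value: \left(-\frac{43648605}{8388608}\right) \cdot \pi.

Key step: with t_0 = -3, the expanded ratio factors over Q; C = -3, x = -1, roots give parameters.
Consecutive-term ratio: r(k) = -1 * (k-\frac{7}{2}) (k+7) / [(k+\frac{23}{2}) (k+1)] - rational; roots negated = parameters, x = -1, C = -3.


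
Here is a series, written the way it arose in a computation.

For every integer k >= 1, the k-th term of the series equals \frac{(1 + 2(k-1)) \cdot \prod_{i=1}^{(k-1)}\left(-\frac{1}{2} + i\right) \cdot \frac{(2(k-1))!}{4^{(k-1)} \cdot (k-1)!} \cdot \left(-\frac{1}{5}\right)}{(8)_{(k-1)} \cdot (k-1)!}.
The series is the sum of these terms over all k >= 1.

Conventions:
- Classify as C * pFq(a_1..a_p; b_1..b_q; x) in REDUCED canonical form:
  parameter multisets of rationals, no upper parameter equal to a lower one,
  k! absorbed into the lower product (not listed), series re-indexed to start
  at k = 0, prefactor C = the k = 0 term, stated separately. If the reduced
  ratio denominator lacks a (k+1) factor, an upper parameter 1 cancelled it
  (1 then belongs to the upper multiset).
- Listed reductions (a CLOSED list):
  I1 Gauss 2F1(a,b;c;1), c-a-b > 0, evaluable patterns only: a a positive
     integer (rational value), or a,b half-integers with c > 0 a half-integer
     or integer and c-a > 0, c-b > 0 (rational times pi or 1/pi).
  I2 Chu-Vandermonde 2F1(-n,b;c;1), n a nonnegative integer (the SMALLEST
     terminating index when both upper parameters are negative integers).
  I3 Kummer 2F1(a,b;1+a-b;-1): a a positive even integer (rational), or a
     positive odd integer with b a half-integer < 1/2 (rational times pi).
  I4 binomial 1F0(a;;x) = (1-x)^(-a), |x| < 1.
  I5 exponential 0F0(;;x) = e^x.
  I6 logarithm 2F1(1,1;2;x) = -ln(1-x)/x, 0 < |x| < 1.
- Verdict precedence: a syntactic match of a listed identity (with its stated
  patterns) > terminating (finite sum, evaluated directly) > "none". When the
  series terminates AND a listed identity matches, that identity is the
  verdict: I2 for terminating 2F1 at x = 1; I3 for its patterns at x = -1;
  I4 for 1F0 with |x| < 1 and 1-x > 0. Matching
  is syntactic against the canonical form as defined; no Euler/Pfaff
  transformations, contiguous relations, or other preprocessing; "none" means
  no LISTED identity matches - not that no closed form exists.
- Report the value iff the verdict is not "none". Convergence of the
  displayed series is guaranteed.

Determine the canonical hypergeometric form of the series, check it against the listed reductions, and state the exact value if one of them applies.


Classification (C = -\frac{1}{5}): 2F1 with upper {\frac{1}{2}, \frac{3}{2}}, lower {8}, argument x = 1. Verdict: this is the half-integer Gauss pattern (I1) (x = 1; upper {\frac{1}{2}, \frac{3}{2}} half-integers, c = 8 in the evaluable pattern). Sum: \left(-\frac{1048576}{1486485}\right) / \pi.

The tell: with t_0 = -\frac{1}{5}, the (2k)!/(4^k k!) block (C = -1/5, x = 1) is the Pochhammer (1/2)_k.
Term ratio: r(k) = 1 * (k+\frac{1}{2}) (k+\frac{3}{2}) / [(k+8) (k+1)] - rational in k. x = 1; t_0 = -\frac{1}{5}; negate the roots.


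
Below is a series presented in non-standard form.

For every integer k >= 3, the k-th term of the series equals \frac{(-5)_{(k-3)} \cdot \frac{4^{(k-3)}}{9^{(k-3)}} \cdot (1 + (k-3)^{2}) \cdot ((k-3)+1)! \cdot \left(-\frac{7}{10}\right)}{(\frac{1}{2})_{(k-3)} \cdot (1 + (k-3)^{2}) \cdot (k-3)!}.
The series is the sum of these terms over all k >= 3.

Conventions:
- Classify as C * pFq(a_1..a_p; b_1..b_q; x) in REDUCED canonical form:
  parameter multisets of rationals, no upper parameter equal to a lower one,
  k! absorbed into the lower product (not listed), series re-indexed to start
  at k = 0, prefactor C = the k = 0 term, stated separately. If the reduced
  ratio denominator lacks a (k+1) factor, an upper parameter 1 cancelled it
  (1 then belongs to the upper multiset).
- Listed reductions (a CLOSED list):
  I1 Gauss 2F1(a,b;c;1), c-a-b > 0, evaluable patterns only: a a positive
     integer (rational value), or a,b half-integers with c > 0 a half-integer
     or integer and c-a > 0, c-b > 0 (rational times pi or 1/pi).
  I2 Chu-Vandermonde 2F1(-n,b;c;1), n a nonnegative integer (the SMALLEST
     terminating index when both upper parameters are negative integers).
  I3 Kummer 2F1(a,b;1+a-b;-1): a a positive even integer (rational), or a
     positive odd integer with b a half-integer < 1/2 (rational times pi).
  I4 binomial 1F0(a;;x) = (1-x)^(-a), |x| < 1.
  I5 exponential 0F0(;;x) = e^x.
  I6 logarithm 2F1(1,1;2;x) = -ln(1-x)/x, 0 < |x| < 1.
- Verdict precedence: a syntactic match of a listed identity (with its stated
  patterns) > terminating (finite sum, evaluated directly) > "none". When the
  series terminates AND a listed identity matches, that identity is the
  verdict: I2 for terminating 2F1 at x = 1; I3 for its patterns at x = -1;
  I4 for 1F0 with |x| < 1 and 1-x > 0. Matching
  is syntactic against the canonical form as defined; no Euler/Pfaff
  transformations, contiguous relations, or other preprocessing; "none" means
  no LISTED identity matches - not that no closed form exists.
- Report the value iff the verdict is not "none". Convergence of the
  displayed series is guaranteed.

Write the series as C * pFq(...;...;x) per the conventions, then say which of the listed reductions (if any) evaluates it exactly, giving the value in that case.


Classification (C = -\frac{7}{10}): 2F1 with upper {-5, 2}, lower {\frac{1}{2}}, argument x = \frac{4}{9}. Verdict: terminating. (-5)_k vanishes past k = 5, leaving a 6-term sum, computed directly. Its exact value is \frac{222131}{1771470}.

Key step: t_0 = -\frac{7}{10} here, and the factor k^2 + 1 cancels (top and bottom), leaving C = -7/10.
Ratio: r(k) = \frac{4}{9} * (k-5) (k+2) / [(k+\frac{1}{2}) (k+1)] - rational in k. x = \frac{4}{9}; t_0 = -\frac{7}{10}; negate the roots.
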